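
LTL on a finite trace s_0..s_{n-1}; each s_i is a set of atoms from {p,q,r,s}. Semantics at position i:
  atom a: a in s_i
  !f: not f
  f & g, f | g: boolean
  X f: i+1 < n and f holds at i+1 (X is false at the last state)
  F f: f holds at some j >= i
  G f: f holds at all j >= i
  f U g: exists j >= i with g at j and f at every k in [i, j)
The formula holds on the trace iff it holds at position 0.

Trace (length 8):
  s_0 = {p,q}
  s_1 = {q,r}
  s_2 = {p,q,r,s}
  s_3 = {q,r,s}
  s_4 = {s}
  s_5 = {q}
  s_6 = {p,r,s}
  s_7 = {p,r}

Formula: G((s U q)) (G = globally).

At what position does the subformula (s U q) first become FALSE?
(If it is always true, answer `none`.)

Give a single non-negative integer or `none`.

Answer: 6

Derivation:
s_0={p,q}: (s U q)=True s=False q=True
s_1={q,r}: (s U q)=True s=False q=True
s_2={p,q,r,s}: (s U q)=True s=True q=True
s_3={q,r,s}: (s U q)=True s=True q=True
s_4={s}: (s U q)=True s=True q=False
s_5={q}: (s U q)=True s=False q=True
s_6={p,r,s}: (s U q)=False s=True q=False
s_7={p,r}: (s U q)=False s=False q=False
G((s U q)) holds globally = False
First violation at position 6.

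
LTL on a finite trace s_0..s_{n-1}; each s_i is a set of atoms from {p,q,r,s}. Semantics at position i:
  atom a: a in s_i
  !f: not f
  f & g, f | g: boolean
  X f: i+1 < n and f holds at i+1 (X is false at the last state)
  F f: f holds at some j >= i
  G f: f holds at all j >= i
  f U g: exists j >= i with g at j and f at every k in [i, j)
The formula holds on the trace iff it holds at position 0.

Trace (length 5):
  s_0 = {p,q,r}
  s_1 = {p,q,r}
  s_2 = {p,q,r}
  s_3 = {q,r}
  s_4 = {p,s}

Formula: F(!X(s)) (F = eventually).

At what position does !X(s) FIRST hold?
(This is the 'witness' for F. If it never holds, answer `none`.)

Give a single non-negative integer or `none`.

Answer: 0

Derivation:
s_0={p,q,r}: !X(s)=True X(s)=False s=False
s_1={p,q,r}: !X(s)=True X(s)=False s=False
s_2={p,q,r}: !X(s)=True X(s)=False s=False
s_3={q,r}: !X(s)=False X(s)=True s=False
s_4={p,s}: !X(s)=True X(s)=False s=True
F(!X(s)) holds; first witness at position 0.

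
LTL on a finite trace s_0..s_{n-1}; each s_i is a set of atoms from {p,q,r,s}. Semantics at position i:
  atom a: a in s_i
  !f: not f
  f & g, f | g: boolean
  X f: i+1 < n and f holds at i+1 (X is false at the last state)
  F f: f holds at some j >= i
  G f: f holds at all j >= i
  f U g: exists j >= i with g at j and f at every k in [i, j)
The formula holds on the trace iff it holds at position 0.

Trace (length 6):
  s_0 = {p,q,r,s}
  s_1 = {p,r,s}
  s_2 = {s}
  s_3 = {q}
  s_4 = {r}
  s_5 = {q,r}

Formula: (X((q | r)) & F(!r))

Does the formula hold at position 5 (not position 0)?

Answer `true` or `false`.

Answer: false

Derivation:
s_0={p,q,r,s}: (X((q | r)) & F(!r))=True X((q | r))=True (q | r)=True q=True r=True F(!r)=True !r=False
s_1={p,r,s}: (X((q | r)) & F(!r))=False X((q | r))=False (q | r)=True q=False r=True F(!r)=True !r=False
s_2={s}: (X((q | r)) & F(!r))=True X((q | r))=True (q | r)=False q=False r=False F(!r)=True !r=True
s_3={q}: (X((q | r)) & F(!r))=True X((q | r))=True (q | r)=True q=True r=False F(!r)=True !r=True
s_4={r}: (X((q | r)) & F(!r))=False X((q | r))=True (q | r)=True q=False r=True F(!r)=False !r=False
s_5={q,r}: (X((q | r)) & F(!r))=False X((q | r))=False (q | r)=True q=True r=True F(!r)=False !r=False
Evaluating at position 5: result = False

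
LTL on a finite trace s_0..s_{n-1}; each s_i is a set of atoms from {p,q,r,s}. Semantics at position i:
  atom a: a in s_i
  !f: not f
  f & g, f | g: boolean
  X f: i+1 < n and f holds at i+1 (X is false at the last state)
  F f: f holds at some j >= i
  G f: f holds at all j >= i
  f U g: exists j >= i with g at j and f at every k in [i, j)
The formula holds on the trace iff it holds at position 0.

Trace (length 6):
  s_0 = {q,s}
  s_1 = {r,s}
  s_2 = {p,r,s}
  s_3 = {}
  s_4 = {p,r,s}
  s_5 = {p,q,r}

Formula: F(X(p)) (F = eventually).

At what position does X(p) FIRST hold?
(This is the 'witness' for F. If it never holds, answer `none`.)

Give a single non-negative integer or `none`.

s_0={q,s}: X(p)=False p=False
s_1={r,s}: X(p)=True p=False
s_2={p,r,s}: X(p)=False p=True
s_3={}: X(p)=True p=False
s_4={p,r,s}: X(p)=True p=True
s_5={p,q,r}: X(p)=False p=True
F(X(p)) holds; first witness at position 1.

Answer: 1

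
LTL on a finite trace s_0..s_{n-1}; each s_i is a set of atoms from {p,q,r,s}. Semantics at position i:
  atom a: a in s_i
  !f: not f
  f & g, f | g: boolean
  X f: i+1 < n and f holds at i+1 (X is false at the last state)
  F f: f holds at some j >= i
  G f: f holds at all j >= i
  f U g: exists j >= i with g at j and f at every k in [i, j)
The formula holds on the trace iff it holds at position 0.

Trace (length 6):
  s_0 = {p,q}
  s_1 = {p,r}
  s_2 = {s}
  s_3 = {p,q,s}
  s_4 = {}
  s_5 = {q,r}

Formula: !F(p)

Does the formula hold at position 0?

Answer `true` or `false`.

s_0={p,q}: !F(p)=False F(p)=True p=True
s_1={p,r}: !F(p)=False F(p)=True p=True
s_2={s}: !F(p)=False F(p)=True p=False
s_3={p,q,s}: !F(p)=False F(p)=True p=True
s_4={}: !F(p)=True F(p)=False p=False
s_5={q,r}: !F(p)=True F(p)=False p=False

Answer: false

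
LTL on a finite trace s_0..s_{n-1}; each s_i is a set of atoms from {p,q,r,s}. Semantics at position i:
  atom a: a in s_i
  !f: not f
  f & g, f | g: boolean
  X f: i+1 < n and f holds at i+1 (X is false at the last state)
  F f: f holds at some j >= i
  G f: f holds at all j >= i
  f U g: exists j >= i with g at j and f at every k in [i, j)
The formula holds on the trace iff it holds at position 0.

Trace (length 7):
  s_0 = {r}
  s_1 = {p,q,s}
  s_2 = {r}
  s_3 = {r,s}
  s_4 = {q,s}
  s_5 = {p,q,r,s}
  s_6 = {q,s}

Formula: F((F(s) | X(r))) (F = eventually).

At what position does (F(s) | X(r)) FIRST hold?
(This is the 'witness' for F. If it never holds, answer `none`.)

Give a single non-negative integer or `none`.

Answer: 0

Derivation:
s_0={r}: (F(s) | X(r))=True F(s)=True s=False X(r)=False r=True
s_1={p,q,s}: (F(s) | X(r))=True F(s)=True s=True X(r)=True r=False
s_2={r}: (F(s) | X(r))=True F(s)=True s=False X(r)=True r=True
s_3={r,s}: (F(s) | X(r))=True F(s)=True s=True X(r)=False r=True
s_4={q,s}: (F(s) | X(r))=True F(s)=True s=True X(r)=True r=False
s_5={p,q,r,s}: (F(s) | X(r))=True F(s)=True s=True X(r)=False r=True
s_6={q,s}: (F(s) | X(r))=True F(s)=True s=True X(r)=False r=False
F((F(s) | X(r))) holds; first witness at position 0.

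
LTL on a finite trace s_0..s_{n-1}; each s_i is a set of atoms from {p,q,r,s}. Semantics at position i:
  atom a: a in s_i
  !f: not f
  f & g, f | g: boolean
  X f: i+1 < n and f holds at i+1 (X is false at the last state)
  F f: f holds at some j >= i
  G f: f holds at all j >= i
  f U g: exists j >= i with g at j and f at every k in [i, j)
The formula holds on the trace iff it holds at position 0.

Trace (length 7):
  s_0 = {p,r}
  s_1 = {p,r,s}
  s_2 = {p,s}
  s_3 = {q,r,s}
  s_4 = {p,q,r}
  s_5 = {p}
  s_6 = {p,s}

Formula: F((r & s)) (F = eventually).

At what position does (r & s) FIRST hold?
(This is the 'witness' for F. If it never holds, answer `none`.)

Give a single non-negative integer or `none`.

Answer: 1

Derivation:
s_0={p,r}: (r & s)=False r=True s=False
s_1={p,r,s}: (r & s)=True r=True s=True
s_2={p,s}: (r & s)=False r=False s=True
s_3={q,r,s}: (r & s)=True r=True s=True
s_4={p,q,r}: (r & s)=False r=True s=False
s_5={p}: (r & s)=False r=False s=False
s_6={p,s}: (r & s)=False r=False s=True
F((r & s)) holds; first witness at position 1.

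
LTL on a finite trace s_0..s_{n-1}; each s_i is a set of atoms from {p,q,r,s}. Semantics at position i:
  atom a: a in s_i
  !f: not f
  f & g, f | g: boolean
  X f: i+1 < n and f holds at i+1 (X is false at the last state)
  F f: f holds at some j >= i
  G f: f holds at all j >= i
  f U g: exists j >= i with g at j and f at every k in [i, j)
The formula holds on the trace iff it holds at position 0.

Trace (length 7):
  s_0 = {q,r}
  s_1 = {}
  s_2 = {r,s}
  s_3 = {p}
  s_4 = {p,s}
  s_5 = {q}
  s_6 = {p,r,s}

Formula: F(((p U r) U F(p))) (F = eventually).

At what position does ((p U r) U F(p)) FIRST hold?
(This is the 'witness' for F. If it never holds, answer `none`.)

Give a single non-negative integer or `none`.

Answer: 0

Derivation:
s_0={q,r}: ((p U r) U F(p))=True (p U r)=True p=False r=True F(p)=True
s_1={}: ((p U r) U F(p))=True (p U r)=False p=False r=False F(p)=True
s_2={r,s}: ((p U r) U F(p))=True (p U r)=True p=False r=True F(p)=True
s_3={p}: ((p U r) U F(p))=True (p U r)=False p=True r=False F(p)=True
s_4={p,s}: ((p U r) U F(p))=True (p U r)=False p=True r=False F(p)=True
s_5={q}: ((p U r) U F(p))=True (p U r)=False p=False r=False F(p)=True
s_6={p,r,s}: ((p U r) U F(p))=True (p U r)=True p=True r=True F(p)=True
F(((p U r) U F(p))) holds; first witness at position 0.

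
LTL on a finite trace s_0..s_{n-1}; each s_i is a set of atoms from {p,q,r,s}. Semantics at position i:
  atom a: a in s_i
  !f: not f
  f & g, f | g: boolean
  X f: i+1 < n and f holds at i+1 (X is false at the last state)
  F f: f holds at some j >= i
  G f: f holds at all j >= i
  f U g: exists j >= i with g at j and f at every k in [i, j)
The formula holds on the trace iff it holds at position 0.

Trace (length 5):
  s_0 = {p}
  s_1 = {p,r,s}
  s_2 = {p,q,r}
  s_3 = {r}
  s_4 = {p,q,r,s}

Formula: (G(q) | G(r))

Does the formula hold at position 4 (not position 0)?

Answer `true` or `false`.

s_0={p}: (G(q) | G(r))=False G(q)=False q=False G(r)=False r=False
s_1={p,r,s}: (G(q) | G(r))=True G(q)=False q=False G(r)=True r=True
s_2={p,q,r}: (G(q) | G(r))=True G(q)=False q=True G(r)=True r=True
s_3={r}: (G(q) | G(r))=True G(q)=False q=False G(r)=True r=True
s_4={p,q,r,s}: (G(q) | G(r))=True G(q)=True q=True G(r)=True r=True
Evaluating at position 4: result = True

Answer: true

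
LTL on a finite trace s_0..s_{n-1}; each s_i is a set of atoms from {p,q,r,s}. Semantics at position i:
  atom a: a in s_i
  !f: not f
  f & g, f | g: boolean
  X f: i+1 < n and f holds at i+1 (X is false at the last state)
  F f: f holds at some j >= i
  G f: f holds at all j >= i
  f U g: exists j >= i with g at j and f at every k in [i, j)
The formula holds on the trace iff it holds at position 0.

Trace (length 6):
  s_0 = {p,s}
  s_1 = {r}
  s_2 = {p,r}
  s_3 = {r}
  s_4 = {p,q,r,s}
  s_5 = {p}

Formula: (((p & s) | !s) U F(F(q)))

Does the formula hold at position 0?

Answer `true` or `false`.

Answer: true

Derivation:
s_0={p,s}: (((p & s) | !s) U F(F(q)))=True ((p & s) | !s)=True (p & s)=True p=True s=True !s=False F(F(q))=True F(q)=True q=False
s_1={r}: (((p & s) | !s) U F(F(q)))=True ((p & s) | !s)=True (p & s)=False p=False s=False !s=True F(F(q))=True F(q)=True q=False
s_2={p,r}: (((p & s) | !s) U F(F(q)))=True ((p & s) | !s)=True (p & s)=False p=True s=False !s=True F(F(q))=True F(q)=True q=False
s_3={r}: (((p & s) | !s) U F(F(q)))=True ((p & s) | !s)=True (p & s)=False p=False s=False !s=True F(F(q))=True F(q)=True q=False
s_4={p,q,r,s}: (((p & s) | !s) U F(F(q)))=True ((p & s) | !s)=True (p & s)=True p=True s=True !s=False F(F(q))=True F(q)=True q=True
s_5={p}: (((p & s) | !s) U F(F(q)))=False ((p & s) | !s)=True (p & s)=False p=True s=False !s=True F(F(q))=False F(q)=False q=False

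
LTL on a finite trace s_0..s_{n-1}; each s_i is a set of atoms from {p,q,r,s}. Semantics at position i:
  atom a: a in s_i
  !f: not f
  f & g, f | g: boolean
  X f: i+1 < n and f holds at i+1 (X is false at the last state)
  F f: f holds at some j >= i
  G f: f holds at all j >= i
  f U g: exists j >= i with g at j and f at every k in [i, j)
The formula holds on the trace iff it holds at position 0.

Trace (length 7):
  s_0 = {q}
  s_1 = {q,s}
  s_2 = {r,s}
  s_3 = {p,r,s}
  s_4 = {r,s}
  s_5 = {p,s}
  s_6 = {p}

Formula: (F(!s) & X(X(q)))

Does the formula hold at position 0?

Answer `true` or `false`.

s_0={q}: (F(!s) & X(X(q)))=False F(!s)=True !s=True s=False X(X(q))=False X(q)=True q=True
s_1={q,s}: (F(!s) & X(X(q)))=False F(!s)=True !s=False s=True X(X(q))=False X(q)=False q=True
s_2={r,s}: (F(!s) & X(X(q)))=False F(!s)=True !s=False s=True X(X(q))=False X(q)=False q=False
s_3={p,r,s}: (F(!s) & X(X(q)))=False F(!s)=True !s=False s=True X(X(q))=False X(q)=False q=False
s_4={r,s}: (F(!s) & X(X(q)))=False F(!s)=True !s=False s=True X(X(q))=False X(q)=False q=False
s_5={p,s}: (F(!s) & X(X(q)))=False F(!s)=True !s=False s=True X(X(q))=False X(q)=False q=False
s_6={p}: (F(!s) & X(X(q)))=False F(!s)=True !s=True s=False X(X(q))=False X(q)=False q=False

Answer: false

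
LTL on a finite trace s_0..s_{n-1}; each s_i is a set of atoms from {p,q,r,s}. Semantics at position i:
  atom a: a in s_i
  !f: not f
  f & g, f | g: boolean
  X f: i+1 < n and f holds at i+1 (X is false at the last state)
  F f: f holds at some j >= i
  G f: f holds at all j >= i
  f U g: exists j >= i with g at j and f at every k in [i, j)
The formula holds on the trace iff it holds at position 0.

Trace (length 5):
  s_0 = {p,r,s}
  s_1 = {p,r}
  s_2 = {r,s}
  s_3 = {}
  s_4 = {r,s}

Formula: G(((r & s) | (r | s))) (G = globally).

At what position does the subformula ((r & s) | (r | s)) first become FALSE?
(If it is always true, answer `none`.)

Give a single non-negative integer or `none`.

Answer: 3

Derivation:
s_0={p,r,s}: ((r & s) | (r | s))=True (r & s)=True r=True s=True (r | s)=True
s_1={p,r}: ((r & s) | (r | s))=True (r & s)=False r=True s=False (r | s)=True
s_2={r,s}: ((r & s) | (r | s))=True (r & s)=True r=True s=True (r | s)=True
s_3={}: ((r & s) | (r | s))=False (r & s)=False r=False s=False (r | s)=False
s_4={r,s}: ((r & s) | (r | s))=True (r & s)=True r=True s=True (r | s)=True
G(((r & s) | (r | s))) holds globally = False
First violation at position 3.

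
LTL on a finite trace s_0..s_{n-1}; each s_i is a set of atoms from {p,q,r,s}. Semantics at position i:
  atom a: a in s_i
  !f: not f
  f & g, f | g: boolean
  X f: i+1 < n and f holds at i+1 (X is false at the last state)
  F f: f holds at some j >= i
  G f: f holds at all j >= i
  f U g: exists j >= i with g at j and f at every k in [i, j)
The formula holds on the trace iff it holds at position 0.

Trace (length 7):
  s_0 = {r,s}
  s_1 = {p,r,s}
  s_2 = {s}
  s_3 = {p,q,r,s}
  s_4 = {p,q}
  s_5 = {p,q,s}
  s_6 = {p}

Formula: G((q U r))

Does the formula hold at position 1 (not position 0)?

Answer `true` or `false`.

Answer: false

Derivation:
s_0={r,s}: G((q U r))=False (q U r)=True q=False r=True
s_1={p,r,s}: G((q U r))=False (q U r)=True q=False r=True
s_2={s}: G((q U r))=False (q U r)=False q=False r=False
s_3={p,q,r,s}: G((q U r))=False (q U r)=True q=True r=True
s_4={p,q}: G((q U r))=False (q U r)=False q=True r=False
s_5={p,q,s}: G((q U r))=False (q U r)=False q=True r=False
s_6={p}: G((q U r))=False (q U r)=False q=False r=False
Evaluating at position 1: result = False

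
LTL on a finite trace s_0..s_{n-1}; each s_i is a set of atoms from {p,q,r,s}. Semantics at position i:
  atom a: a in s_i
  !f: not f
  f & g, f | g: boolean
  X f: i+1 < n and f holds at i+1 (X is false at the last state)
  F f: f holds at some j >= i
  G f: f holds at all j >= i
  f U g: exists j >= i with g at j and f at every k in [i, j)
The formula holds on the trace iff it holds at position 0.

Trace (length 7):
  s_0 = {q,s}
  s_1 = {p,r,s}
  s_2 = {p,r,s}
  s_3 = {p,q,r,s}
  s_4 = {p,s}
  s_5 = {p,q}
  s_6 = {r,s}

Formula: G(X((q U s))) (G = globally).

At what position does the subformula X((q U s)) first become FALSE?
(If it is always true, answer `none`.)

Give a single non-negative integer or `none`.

s_0={q,s}: X((q U s))=True (q U s)=True q=True s=True
s_1={p,r,s}: X((q U s))=True (q U s)=True q=False s=True
s_2={p,r,s}: X((q U s))=True (q U s)=True q=False s=True
s_3={p,q,r,s}: X((q U s))=True (q U s)=True q=True s=True
s_4={p,s}: X((q U s))=True (q U s)=True q=False s=True
s_5={p,q}: X((q U s))=True (q U s)=True q=True s=False
s_6={r,s}: X((q U s))=False (q U s)=True q=False s=True
G(X((q U s))) holds globally = False
First violation at position 6.

Answer: 6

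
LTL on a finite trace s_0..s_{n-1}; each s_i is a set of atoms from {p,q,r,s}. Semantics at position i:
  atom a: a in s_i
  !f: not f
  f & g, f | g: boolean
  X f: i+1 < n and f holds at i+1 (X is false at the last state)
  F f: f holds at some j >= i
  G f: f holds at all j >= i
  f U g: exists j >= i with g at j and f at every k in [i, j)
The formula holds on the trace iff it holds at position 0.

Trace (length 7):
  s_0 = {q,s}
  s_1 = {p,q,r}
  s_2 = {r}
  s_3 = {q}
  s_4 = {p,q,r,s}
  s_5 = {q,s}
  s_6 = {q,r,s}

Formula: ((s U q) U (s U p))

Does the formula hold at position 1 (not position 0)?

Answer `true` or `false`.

s_0={q,s}: ((s U q) U (s U p))=True (s U q)=True s=True q=True (s U p)=True p=False
s_1={p,q,r}: ((s U q) U (s U p))=True (s U q)=True s=False q=True (s U p)=True p=True
s_2={r}: ((s U q) U (s U p))=False (s U q)=False s=False q=False (s U p)=False p=False
s_3={q}: ((s U q) U (s U p))=True (s U q)=True s=False q=True (s U p)=False p=False
s_4={p,q,r,s}: ((s U q) U (s U p))=True (s U q)=True s=True q=True (s U p)=True p=True
s_5={q,s}: ((s U q) U (s U p))=False (s U q)=True s=True q=True (s U p)=False p=False
s_6={q,r,s}: ((s U q) U (s U p))=False (s U q)=True s=True q=True (s U p)=False p=False
Evaluating at position 1: result = True

Answer: true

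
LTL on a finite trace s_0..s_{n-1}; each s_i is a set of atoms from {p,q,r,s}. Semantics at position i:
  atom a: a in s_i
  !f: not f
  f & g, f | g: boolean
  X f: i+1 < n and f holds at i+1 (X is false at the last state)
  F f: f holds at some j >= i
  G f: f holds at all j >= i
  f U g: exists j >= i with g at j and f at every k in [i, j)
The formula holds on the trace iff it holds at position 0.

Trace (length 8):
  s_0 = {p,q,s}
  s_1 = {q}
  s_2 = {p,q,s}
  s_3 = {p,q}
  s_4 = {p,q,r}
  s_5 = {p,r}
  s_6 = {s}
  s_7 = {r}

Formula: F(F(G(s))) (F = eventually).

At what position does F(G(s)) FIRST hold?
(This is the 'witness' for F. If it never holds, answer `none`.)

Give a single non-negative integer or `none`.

s_0={p,q,s}: F(G(s))=False G(s)=False s=True
s_1={q}: F(G(s))=False G(s)=False s=False
s_2={p,q,s}: F(G(s))=False G(s)=False s=True
s_3={p,q}: F(G(s))=False G(s)=False s=False
s_4={p,q,r}: F(G(s))=False G(s)=False s=False
s_5={p,r}: F(G(s))=False G(s)=False s=False
s_6={s}: F(G(s))=False G(s)=False s=True
s_7={r}: F(G(s))=False G(s)=False s=False
F(F(G(s))) does not hold (no witness exists).

Answer: none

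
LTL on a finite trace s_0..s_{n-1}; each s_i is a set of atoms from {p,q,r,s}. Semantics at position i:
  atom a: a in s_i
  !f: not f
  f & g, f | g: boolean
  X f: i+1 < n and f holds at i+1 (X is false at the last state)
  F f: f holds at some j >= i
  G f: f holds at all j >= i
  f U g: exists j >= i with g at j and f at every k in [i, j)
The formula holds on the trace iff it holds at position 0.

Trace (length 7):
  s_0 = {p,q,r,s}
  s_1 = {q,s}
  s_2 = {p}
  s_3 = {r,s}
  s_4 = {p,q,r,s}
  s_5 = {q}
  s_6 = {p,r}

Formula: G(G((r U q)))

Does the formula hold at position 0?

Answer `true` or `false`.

s_0={p,q,r,s}: G(G((r U q)))=False G((r U q))=False (r U q)=True r=True q=True
s_1={q,s}: G(G((r U q)))=False G((r U q))=False (r U q)=True r=False q=True
s_2={p}: G(G((r U q)))=False G((r U q))=False (r U q)=False r=False q=False
s_3={r,s}: G(G((r U q)))=False G((r U q))=False (r U q)=True r=True q=False
s_4={p,q,r,s}: G(G((r U q)))=False G((r U q))=False (r U q)=True r=True q=True
s_5={q}: G(G((r U q)))=False G((r U q))=False (r U q)=True r=False q=True
s_6={p,r}: G(G((r U q)))=False G((r U q))=False (r U q)=False r=True q=False

Answer: false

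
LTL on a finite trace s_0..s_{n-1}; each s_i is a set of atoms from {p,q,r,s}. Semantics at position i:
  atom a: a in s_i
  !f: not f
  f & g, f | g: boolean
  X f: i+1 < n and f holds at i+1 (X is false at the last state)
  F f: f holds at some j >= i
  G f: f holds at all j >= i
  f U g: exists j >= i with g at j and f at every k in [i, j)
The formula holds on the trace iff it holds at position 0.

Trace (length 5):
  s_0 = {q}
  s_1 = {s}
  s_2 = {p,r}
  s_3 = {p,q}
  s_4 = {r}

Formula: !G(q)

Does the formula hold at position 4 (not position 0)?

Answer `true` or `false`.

s_0={q}: !G(q)=True G(q)=False q=True
s_1={s}: !G(q)=True G(q)=False q=False
s_2={p,r}: !G(q)=True G(q)=False q=False
s_3={p,q}: !G(q)=True G(q)=False q=True
s_4={r}: !G(q)=True G(q)=False q=False
Evaluating at position 4: result = True

Answer: true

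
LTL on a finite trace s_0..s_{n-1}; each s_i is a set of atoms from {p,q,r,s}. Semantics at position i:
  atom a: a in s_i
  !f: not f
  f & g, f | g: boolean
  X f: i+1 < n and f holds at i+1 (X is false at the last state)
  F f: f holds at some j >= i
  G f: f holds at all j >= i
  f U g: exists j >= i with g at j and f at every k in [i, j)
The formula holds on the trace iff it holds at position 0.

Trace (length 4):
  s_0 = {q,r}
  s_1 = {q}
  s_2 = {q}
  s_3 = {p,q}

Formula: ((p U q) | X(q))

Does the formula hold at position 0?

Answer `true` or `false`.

s_0={q,r}: ((p U q) | X(q))=True (p U q)=True p=False q=True X(q)=True
s_1={q}: ((p U q) | X(q))=True (p U q)=True p=False q=True X(q)=True
s_2={q}: ((p U q) | X(q))=True (p U q)=True p=False q=True X(q)=True
s_3={p,q}: ((p U q) | X(q))=True (p U q)=True p=True q=True X(q)=False

Answer: true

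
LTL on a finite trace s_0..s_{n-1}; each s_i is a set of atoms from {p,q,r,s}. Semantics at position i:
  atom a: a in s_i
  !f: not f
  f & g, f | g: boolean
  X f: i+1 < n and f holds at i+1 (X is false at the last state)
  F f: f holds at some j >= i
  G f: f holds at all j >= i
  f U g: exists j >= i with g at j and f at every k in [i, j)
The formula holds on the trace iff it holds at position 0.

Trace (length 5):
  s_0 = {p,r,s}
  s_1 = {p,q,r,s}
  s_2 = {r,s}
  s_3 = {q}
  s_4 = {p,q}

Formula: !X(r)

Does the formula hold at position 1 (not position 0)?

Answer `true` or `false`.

Answer: false

Derivation:
s_0={p,r,s}: !X(r)=False X(r)=True r=True
s_1={p,q,r,s}: !X(r)=False X(r)=True r=True
s_2={r,s}: !X(r)=True X(r)=False r=True
s_3={q}: !X(r)=True X(r)=False r=False
s_4={p,q}: !X(r)=True X(r)=False r=False
Evaluating at position 1: result = False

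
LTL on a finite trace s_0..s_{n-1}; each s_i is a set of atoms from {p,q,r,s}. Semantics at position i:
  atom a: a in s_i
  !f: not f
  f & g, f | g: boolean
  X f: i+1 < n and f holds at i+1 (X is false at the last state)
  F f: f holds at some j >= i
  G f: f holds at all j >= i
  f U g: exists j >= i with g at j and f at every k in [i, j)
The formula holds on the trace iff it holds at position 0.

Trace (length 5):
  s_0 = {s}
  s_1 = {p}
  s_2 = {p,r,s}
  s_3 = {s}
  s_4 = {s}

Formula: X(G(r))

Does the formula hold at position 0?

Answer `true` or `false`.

s_0={s}: X(G(r))=False G(r)=False r=False
s_1={p}: X(G(r))=False G(r)=False r=False
s_2={p,r,s}: X(G(r))=False G(r)=False r=True
s_3={s}: X(G(r))=False G(r)=False r=False
s_4={s}: X(G(r))=False G(r)=False r=False

Answer: false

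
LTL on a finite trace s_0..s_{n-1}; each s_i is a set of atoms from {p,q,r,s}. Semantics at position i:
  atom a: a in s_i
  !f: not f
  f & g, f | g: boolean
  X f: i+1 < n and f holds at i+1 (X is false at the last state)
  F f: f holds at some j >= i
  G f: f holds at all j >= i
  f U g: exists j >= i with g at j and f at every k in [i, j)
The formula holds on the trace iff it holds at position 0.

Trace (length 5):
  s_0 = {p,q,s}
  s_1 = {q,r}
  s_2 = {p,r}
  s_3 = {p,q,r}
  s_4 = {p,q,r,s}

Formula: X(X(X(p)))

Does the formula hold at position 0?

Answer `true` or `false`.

s_0={p,q,s}: X(X(X(p)))=True X(X(p))=True X(p)=False p=True
s_1={q,r}: X(X(X(p)))=True X(X(p))=True X(p)=True p=False
s_2={p,r}: X(X(X(p)))=False X(X(p))=True X(p)=True p=True
s_3={p,q,r}: X(X(X(p)))=False X(X(p))=False X(p)=True p=True
s_4={p,q,r,s}: X(X(X(p)))=False X(X(p))=False X(p)=False p=True

Answer: true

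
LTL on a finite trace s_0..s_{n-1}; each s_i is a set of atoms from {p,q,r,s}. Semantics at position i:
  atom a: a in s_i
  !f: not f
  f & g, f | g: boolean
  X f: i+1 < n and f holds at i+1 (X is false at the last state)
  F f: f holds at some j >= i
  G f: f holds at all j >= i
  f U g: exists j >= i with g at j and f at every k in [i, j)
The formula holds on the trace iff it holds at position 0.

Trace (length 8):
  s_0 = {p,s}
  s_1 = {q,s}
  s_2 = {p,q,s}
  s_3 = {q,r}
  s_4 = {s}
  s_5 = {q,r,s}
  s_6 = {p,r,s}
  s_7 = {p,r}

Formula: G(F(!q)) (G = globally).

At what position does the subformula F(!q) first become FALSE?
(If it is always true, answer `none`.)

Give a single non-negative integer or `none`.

s_0={p,s}: F(!q)=True !q=True q=False
s_1={q,s}: F(!q)=True !q=False q=True
s_2={p,q,s}: F(!q)=True !q=False q=True
s_3={q,r}: F(!q)=True !q=False q=True
s_4={s}: F(!q)=True !q=True q=False
s_5={q,r,s}: F(!q)=True !q=False q=True
s_6={p,r,s}: F(!q)=True !q=True q=False
s_7={p,r}: F(!q)=True !q=True q=False
G(F(!q)) holds globally = True
No violation — formula holds at every position.

Answer: none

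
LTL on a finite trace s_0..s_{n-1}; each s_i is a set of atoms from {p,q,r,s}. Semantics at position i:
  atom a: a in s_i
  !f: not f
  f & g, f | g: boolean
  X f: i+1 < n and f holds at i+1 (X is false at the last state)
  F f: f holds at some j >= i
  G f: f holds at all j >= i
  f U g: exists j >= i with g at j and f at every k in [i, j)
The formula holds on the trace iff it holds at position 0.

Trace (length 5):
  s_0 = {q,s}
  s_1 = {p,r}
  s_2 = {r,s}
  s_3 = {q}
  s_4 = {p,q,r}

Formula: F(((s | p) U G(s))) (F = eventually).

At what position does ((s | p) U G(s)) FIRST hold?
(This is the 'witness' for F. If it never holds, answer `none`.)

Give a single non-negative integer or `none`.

s_0={q,s}: ((s | p) U G(s))=False (s | p)=True s=True p=False G(s)=False
s_1={p,r}: ((s | p) U G(s))=False (s | p)=True s=False p=True G(s)=False
s_2={r,s}: ((s | p) U G(s))=False (s | p)=True s=True p=False G(s)=False
s_3={q}: ((s | p) U G(s))=False (s | p)=False s=False p=False G(s)=False
s_4={p,q,r}: ((s | p) U G(s))=False (s | p)=True s=False p=True G(s)=False
F(((s | p) U G(s))) does not hold (no witness exists).

Answer: none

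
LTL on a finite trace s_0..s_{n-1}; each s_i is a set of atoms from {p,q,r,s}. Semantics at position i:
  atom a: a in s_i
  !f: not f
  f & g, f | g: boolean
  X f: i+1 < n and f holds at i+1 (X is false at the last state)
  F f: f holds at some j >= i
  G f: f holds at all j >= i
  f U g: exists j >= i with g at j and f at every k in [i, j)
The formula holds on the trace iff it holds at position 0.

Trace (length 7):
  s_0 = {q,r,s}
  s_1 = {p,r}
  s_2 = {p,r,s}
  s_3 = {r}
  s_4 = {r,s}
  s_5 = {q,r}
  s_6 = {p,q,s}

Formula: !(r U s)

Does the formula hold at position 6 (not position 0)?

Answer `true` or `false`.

s_0={q,r,s}: !(r U s)=False (r U s)=True r=True s=True
s_1={p,r}: !(r U s)=False (r U s)=True r=True s=False
s_2={p,r,s}: !(r U s)=False (r U s)=True r=True s=True
s_3={r}: !(r U s)=False (r U s)=True r=True s=False
s_4={r,s}: !(r U s)=False (r U s)=True r=True s=True
s_5={q,r}: !(r U s)=False (r U s)=True r=True s=False
s_6={p,q,s}: !(r U s)=False (r U s)=True r=False s=True
Evaluating at position 6: result = False

Answer: false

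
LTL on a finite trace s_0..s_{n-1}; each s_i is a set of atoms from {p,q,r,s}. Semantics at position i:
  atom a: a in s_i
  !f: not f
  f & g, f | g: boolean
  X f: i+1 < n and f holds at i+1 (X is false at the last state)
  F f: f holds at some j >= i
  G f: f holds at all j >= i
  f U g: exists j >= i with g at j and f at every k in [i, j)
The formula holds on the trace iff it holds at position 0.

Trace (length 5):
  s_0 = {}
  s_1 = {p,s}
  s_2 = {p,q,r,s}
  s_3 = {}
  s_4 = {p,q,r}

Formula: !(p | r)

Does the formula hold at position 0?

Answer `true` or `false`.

s_0={}: !(p | r)=True (p | r)=False p=False r=False
s_1={p,s}: !(p | r)=False (p | r)=True p=True r=False
s_2={p,q,r,s}: !(p | r)=False (p | r)=True p=True r=True
s_3={}: !(p | r)=True (p | r)=False p=False r=False
s_4={p,q,r}: !(p | r)=False (p | r)=True p=True r=True

Answer: true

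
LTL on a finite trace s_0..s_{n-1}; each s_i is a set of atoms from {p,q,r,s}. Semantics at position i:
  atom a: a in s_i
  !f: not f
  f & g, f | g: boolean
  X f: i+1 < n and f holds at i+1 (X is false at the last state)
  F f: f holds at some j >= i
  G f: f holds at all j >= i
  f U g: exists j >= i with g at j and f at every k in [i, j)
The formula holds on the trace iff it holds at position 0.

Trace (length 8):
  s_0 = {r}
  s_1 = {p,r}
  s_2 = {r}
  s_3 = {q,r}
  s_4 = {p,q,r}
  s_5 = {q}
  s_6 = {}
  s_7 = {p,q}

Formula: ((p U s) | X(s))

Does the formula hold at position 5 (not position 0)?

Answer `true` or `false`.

Answer: false

Derivation:
s_0={r}: ((p U s) | X(s))=False (p U s)=False p=False s=False X(s)=False
s_1={p,r}: ((p U s) | X(s))=False (p U s)=False p=True s=False X(s)=False
s_2={r}: ((p U s) | X(s))=False (p U s)=False p=False s=False X(s)=False
s_3={q,r}: ((p U s) | X(s))=False (p U s)=False p=False s=False X(s)=False
s_4={p,q,r}: ((p U s) | X(s))=False (p U s)=False p=True s=False X(s)=False
s_5={q}: ((p U s) | X(s))=False (p U s)=False p=False s=False X(s)=False
s_6={}: ((p U s) | X(s))=False (p U s)=False p=False s=False X(s)=False
s_7={p,q}: ((p U s) | X(s))=False (p U s)=False p=True s=False X(s)=False
Evaluating at position 5: result = False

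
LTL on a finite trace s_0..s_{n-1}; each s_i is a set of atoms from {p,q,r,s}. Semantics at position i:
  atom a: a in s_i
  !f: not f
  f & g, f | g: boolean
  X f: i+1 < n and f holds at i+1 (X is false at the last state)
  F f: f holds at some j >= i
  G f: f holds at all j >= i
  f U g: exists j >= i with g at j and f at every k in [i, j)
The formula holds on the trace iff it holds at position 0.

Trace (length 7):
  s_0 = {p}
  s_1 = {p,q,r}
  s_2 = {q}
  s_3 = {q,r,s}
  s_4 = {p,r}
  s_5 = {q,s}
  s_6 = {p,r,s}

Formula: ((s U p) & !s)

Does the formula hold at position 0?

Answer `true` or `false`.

s_0={p}: ((s U p) & !s)=True (s U p)=True s=False p=True !s=True
s_1={p,q,r}: ((s U p) & !s)=True (s U p)=True s=False p=True !s=True
s_2={q}: ((s U p) & !s)=False (s U p)=False s=False p=False !s=True
s_3={q,r,s}: ((s U p) & !s)=False (s U p)=True s=True p=False !s=False
s_4={p,r}: ((s U p) & !s)=True (s U p)=True s=False p=True !s=True
s_5={q,s}: ((s U p) & !s)=False (s U p)=True s=True p=False !s=False
s_6={p,r,s}: ((s U p) & !s)=False (s U p)=True s=True p=True !s=False

Answer: true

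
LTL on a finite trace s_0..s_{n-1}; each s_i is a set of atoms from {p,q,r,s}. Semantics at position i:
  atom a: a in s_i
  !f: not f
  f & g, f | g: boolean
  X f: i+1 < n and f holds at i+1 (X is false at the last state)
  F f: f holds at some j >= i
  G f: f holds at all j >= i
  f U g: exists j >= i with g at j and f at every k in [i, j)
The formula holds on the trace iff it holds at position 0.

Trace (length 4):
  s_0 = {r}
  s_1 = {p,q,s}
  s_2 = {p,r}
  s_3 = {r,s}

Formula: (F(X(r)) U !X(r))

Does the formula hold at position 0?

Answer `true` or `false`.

Answer: true

Derivation:
s_0={r}: (F(X(r)) U !X(r))=True F(X(r))=True X(r)=False r=True !X(r)=True
s_1={p,q,s}: (F(X(r)) U !X(r))=True F(X(r))=True X(r)=True r=False !X(r)=False
s_2={p,r}: (F(X(r)) U !X(r))=True F(X(r))=True X(r)=True r=True !X(r)=False
s_3={r,s}: (F(X(r)) U !X(r))=True F(X(r))=False X(r)=False r=True !X(r)=True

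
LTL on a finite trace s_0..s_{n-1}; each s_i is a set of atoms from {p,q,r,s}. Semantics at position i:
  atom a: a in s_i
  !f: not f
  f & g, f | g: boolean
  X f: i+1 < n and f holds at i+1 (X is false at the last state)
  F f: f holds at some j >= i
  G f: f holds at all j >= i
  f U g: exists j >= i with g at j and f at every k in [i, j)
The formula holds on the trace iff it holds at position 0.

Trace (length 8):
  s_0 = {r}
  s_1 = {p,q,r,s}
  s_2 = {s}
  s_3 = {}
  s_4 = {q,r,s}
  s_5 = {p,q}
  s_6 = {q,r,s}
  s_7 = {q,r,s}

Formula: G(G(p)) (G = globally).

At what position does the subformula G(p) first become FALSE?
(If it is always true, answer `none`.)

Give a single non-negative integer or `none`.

Answer: 0

Derivation:
s_0={r}: G(p)=False p=False
s_1={p,q,r,s}: G(p)=False p=True
s_2={s}: G(p)=False p=False
s_3={}: G(p)=False p=False
s_4={q,r,s}: G(p)=False p=False
s_5={p,q}: G(p)=False p=True
s_6={q,r,s}: G(p)=False p=False
s_7={q,r,s}: G(p)=False p=False
G(G(p)) holds globally = False
First violation at position 0.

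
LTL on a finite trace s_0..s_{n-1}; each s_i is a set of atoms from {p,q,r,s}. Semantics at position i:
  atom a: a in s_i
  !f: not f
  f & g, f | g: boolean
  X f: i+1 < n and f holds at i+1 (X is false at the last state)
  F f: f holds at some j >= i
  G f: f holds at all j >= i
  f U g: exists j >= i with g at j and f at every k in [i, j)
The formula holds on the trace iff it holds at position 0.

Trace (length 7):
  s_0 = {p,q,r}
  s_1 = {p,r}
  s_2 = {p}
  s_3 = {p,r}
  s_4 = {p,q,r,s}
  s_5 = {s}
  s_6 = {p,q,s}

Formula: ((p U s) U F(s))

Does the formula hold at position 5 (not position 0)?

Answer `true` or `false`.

Answer: true

Derivation:
s_0={p,q,r}: ((p U s) U F(s))=True (p U s)=True p=True s=False F(s)=True
s_1={p,r}: ((p U s) U F(s))=True (p U s)=True p=True s=False F(s)=True
s_2={p}: ((p U s) U F(s))=True (p U s)=True p=True s=False F(s)=True
s_3={p,r}: ((p U s) U F(s))=True (p U s)=True p=True s=False F(s)=True
s_4={p,q,r,s}: ((p U s) U F(s))=True (p U s)=True p=True s=True F(s)=True
s_5={s}: ((p U s) U F(s))=True (p U s)=True p=False s=True F(s)=True
s_6={p,q,s}: ((p U s) U F(s))=True (p U s)=True p=True s=True F(s)=True
Evaluating at position 5: result = True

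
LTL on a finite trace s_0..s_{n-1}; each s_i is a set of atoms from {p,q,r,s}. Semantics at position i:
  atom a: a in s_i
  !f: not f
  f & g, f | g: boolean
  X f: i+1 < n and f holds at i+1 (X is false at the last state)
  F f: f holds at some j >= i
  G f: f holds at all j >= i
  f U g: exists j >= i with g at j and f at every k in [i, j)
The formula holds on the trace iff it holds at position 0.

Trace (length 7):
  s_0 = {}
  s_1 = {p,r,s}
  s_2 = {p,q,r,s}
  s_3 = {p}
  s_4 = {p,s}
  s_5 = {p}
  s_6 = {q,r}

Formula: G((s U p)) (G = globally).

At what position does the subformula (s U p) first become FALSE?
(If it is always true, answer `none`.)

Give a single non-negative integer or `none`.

Answer: 0

Derivation:
s_0={}: (s U p)=False s=False p=False
s_1={p,r,s}: (s U p)=True s=True p=True
s_2={p,q,r,s}: (s U p)=True s=True p=True
s_3={p}: (s U p)=True s=False p=True
s_4={p,s}: (s U p)=True s=True p=True
s_5={p}: (s U p)=True s=False p=True
s_6={q,r}: (s U p)=False s=False p=False
G((s U p)) holds globally = False
First violation at position 0.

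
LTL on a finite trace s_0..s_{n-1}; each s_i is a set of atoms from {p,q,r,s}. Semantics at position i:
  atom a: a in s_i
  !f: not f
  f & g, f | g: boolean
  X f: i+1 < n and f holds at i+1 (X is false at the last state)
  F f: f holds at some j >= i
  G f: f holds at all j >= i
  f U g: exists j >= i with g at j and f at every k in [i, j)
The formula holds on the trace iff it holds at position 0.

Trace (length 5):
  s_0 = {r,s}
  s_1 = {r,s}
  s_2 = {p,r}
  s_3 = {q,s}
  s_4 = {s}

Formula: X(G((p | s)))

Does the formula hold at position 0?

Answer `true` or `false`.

Answer: true

Derivation:
s_0={r,s}: X(G((p | s)))=True G((p | s))=True (p | s)=True p=False s=True
s_1={r,s}: X(G((p | s)))=True G((p | s))=True (p | s)=True p=False s=True
s_2={p,r}: X(G((p | s)))=True G((p | s))=True (p | s)=True p=True s=False
s_3={q,s}: X(G((p | s)))=True G((p | s))=True (p | s)=True p=False s=True
s_4={s}: X(G((p | s)))=False G((p | s))=True (p | s)=True p=False s=True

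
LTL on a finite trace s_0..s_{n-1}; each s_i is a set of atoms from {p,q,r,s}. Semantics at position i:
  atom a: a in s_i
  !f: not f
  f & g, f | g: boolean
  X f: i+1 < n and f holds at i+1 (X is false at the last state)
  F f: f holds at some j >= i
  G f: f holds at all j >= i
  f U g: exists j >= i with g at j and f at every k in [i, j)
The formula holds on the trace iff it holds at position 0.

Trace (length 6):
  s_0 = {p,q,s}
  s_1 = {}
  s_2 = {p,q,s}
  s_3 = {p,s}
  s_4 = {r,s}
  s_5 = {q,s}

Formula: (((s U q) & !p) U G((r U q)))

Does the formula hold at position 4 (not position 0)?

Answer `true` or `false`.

s_0={p,q,s}: (((s U q) & !p) U G((r U q)))=False ((s U q) & !p)=False (s U q)=True s=True q=True !p=False p=True G((r U q))=False (r U q)=True r=False
s_1={}: (((s U q) & !p) U G((r U q)))=False ((s U q) & !p)=False (s U q)=False s=False q=False !p=True p=False G((r U q))=False (r U q)=False r=False
s_2={p,q,s}: (((s U q) & !p) U G((r U q)))=False ((s U q) & !p)=False (s U q)=True s=True q=True !p=False p=True G((r U q))=False (r U q)=True r=False
s_3={p,s}: (((s U q) & !p) U G((r U q)))=False ((s U q) & !p)=False (s U q)=True s=True q=False !p=False p=True G((r U q))=False (r U q)=False r=False
s_4={r,s}: (((s U q) & !p) U G((r U q)))=True ((s U q) & !p)=True (s U q)=True s=True q=False !p=True p=False G((r U q))=True (r U q)=True r=True
s_5={q,s}: (((s U q) & !p) U G((r U q)))=True ((s U q) & !p)=True (s U q)=True s=True q=True !p=True p=False G((r U q))=True (r U q)=True r=False
Evaluating at position 4: result = True

Answer: true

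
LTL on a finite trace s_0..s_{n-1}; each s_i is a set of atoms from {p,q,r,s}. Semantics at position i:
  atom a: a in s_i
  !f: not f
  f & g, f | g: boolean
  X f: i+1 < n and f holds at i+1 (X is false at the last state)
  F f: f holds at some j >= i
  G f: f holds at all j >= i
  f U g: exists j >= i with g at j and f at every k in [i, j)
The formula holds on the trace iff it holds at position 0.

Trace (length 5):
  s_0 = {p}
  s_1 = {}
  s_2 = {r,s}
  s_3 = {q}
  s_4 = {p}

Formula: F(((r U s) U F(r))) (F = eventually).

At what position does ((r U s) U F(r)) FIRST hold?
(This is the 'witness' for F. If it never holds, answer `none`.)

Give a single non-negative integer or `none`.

s_0={p}: ((r U s) U F(r))=True (r U s)=False r=False s=False F(r)=True
s_1={}: ((r U s) U F(r))=True (r U s)=False r=False s=False F(r)=True
s_2={r,s}: ((r U s) U F(r))=True (r U s)=True r=True s=True F(r)=True
s_3={q}: ((r U s) U F(r))=False (r U s)=False r=False s=False F(r)=False
s_4={p}: ((r U s) U F(r))=False (r U s)=False r=False s=False F(r)=False
F(((r U s) U F(r))) holds; first witness at position 0.

Answer: 0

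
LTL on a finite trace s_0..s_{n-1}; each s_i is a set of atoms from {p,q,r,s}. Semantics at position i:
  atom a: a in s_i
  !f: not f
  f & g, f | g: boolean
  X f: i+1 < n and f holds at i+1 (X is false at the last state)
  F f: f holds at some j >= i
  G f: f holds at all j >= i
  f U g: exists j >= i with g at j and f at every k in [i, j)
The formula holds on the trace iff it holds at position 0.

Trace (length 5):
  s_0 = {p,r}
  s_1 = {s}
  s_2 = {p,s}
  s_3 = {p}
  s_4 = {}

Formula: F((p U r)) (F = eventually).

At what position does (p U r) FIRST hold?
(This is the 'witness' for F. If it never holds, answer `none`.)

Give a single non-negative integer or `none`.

s_0={p,r}: (p U r)=True p=True r=True
s_1={s}: (p U r)=False p=False r=False
s_2={p,s}: (p U r)=False p=True r=False
s_3={p}: (p U r)=False p=True r=False
s_4={}: (p U r)=False p=False r=False
F((p U r)) holds; first witness at position 0.

Answer: 0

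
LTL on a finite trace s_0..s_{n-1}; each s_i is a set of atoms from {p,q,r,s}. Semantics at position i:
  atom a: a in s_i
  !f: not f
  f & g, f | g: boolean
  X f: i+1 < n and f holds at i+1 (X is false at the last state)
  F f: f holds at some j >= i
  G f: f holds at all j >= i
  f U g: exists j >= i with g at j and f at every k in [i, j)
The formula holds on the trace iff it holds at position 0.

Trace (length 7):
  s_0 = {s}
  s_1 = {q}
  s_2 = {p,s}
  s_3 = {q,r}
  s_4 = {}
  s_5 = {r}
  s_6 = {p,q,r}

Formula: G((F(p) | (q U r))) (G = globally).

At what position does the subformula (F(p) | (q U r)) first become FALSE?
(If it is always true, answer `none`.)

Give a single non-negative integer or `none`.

Answer: none

Derivation:
s_0={s}: (F(p) | (q U r))=True F(p)=True p=False (q U r)=False q=False r=False
s_1={q}: (F(p) | (q U r))=True F(p)=True p=False (q U r)=False q=True r=False
s_2={p,s}: (F(p) | (q U r))=True F(p)=True p=True (q U r)=False q=False r=False
s_3={q,r}: (F(p) | (q U r))=True F(p)=True p=False (q U r)=True q=True r=True
s_4={}: (F(p) | (q U r))=True F(p)=True p=False (q U r)=False q=False r=False
s_5={r}: (F(p) | (q U r))=True F(p)=True p=False (q U r)=True q=False r=True
s_6={p,q,r}: (F(p) | (q U r))=True F(p)=True p=True (q U r)=True q=True r=True
G((F(p) | (q U r))) holds globally = True
No violation — formula holds at every position.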